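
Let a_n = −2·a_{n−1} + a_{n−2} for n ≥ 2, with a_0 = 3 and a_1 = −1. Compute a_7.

−379

With companion matrix A = [[−2, 1], [1, 0]], [a_n, a_{n−1}]ᵀ = A·[a_{n−1}, a_{n−2}]ᵀ, so [a_7, a_6]ᵀ = A⁶·[a_1, a_0]ᵀ.
A⁶ = [[169, −70], [−70, 29]], giving [a_7, a_6]ᵀ = [[−379], [157]].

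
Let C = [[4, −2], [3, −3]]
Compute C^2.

[[10, −2], [3, 3]]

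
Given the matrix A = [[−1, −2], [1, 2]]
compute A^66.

A² = A (a projection; rank 1, trace 1), so A^66 = A.

[[−1, −2], [1, 2]]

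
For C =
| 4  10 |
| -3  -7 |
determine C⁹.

tr C = -3 and det C = 2, so the characteristic polynomial is λ² − (-3)λ + (2) with roots -2 and -1.
Eigenvectors give P = [[-5, -2], [3, 1]] with P⁻¹ = [[1, 2], [-3, -5]], and C = P·diag(-2, -1)·P⁻¹.
Then C⁹ = P·diag(-512, -1)·P⁻¹ = [[2560, 2], [-1536, -1]] · [[1, 2], [-3, -5]] = [[2554, 5110], [-1533, -3067]].

[[2554, 5110], [-1533, -3067]]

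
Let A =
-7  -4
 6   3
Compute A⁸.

tr A = -4 and det A = 3, so the characteristic polynomial is λ² − (-4)λ + (3) with roots -3 and -1.
Eigenvectors give P = [[-1, 2], [1, -3]] with P⁻¹ = [[-3, -2], [-1, -1]], and A = P·diag(-3, -1)·P⁻¹.
Then A⁸ = P·diag(6561, 1)·P⁻¹ = [[-6561, 2], [6561, -3]] · [[-3, -2], [-1, -1]] = [[19681, 13120], [-19680, -13119]].

[[19681, 13120], [-19680, -13119]]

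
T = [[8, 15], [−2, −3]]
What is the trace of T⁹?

20195

tr T = 5 and det T = 6, so the characteristic polynomial is λ² − (5)λ + (6) with roots 2 and 3.
Eigenvectors give P = [[−5, −3], [2, 1]] with P⁻¹ = [[1, 3], [−2, −5]], and T = P·diag(2, 3)·P⁻¹.
Then T⁹ = P·diag(512, 19683)·P⁻¹ = [[−2560, −59049], [1024, 19683]] · [[1, 3], [−2, −5]] = [[115538, 287565], [−38342, −95343]].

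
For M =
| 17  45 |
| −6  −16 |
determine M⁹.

[[3077, 7695], [−1026, −2566]]

tr M = 1 and det M = −2, so the characteristic polynomial is λ² − (1)λ + (−2) with roots −1 and 2.
Eigenvectors give P = [[−5, −3], [2, 1]] with P⁻¹ = [[1, 3], [−2, −5]], and M = P·diag(−1, 2)·P⁻¹.
Then M⁹ = P·diag(−1, 512)·P⁻¹ = [[5, −1536], [−2, 512]] · [[1, 3], [−2, −5]] = [[3077, 7695], [−1026, −2566]].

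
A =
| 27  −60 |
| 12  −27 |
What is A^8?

[[6561, 0], [0, 6561]]

tr A = 0 and det A = −9, so the characteristic polynomial is λ² − (0)λ + (−9) with roots −3 and 3.
Eigenvectors give P = [[2, −5], [1, −2]] with P⁻¹ = [[−2, 5], [−1, 2]], and A = P·diag(−3, 3)·P⁻¹.
Then A^8 = P·diag(6561, 6561)·P⁻¹ = [[13122, −32805], [6561, −13122]] · [[−2, 5], [−1, 2]] = [[6561, 0], [0, 6561]].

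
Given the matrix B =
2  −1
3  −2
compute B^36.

[[1, 0], [0, 1]]

B² = I (check: tr B = 0 and det B = −1), so B^36 = I since 36 is even.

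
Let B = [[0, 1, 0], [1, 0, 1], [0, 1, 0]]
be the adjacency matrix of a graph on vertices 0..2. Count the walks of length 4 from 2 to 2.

The number of length-4 walks from vertex 2 to vertex 2 is entry (2,2) of B⁴, where B is the adjacency matrix.
B² = [[1, 0, 1], [0, 2, 0], [1, 0, 1]]
B³ = [[0, 2, 0], [2, 0, 2], [0, 2, 0]]
B⁴ = [[2, 0, 2], [0, 4, 0], [2, 0, 2]]

2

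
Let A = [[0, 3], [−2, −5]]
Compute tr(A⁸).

6817

tr A = −5 and det A = 6, so the characteristic polynomial is λ² − (−5)λ + (6) with roots −2 and −3.
Eigenvectors give P = [[3, −1], [−2, 1]] with P⁻¹ = [[1, 1], [2, 3]], and A = P·diag(−2, −3)·P⁻¹.
Then A⁸ = P·diag(256, 6561)·P⁻¹ = [[768, −6561], [−512, 6561]] · [[1, 1], [2, 3]] = [[−12354, −18915], [12610, 19171]].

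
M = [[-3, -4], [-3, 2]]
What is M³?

[[-75, -76], [-57, 20]]

M² = [[21, 4], [3, 16]]
M³ = [[-75, -76], [-57, 20]]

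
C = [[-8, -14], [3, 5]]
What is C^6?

[[442, 882], [-189, -377]]

tr C = -3 and det C = 2, so the characteristic polynomial is λ² − (-3)λ + (2) with roots -1 and -2.
Eigenvectors give P = [[-2, 7], [1, -3]] with P⁻¹ = [[3, 7], [1, 2]], and C = P·diag(-1, -2)·P⁻¹.
Then C^6 = P·diag(1, 64)·P⁻¹ = [[-2, 448], [1, -192]] · [[3, 7], [1, 2]] = [[442, 882], [-189, -377]].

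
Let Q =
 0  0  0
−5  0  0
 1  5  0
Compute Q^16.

[[0, 0, 0], [0, 0, 0], [0, 0, 0]]

Q is strictly triangular, hence nilpotent: Q^3 = 0, so Q^16 = 0.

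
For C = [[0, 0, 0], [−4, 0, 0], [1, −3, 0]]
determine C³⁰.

[[0, 0, 0], [0, 0, 0], [0, 0, 0]]

C is strictly triangular, hence nilpotent: C³ = 0, so C³⁰ = 0.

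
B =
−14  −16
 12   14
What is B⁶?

tr B = 0 and det B = −4, so the characteristic polynomial is λ² − (0)λ + (−4) with roots 2 and −2.
Eigenvectors give P = [[1, −4], [−1, 3]] with P⁻¹ = [[−3, −4], [−1, −1]], and B = P·diag(2, −2)·P⁻¹.
Then B⁶ = P·diag(64, 64)·P⁻¹ = [[64, −256], [−64, 192]] · [[−3, −4], [−1, −1]] = [[64, 0], [0, 64]].

[[64, 0], [0, 64]]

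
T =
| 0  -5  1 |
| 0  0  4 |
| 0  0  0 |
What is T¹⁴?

T is strictly triangular, hence nilpotent: T³ = 0, so T¹⁴ = 0.

[[0, 0, 0], [0, 0, 0], [0, 0, 0]]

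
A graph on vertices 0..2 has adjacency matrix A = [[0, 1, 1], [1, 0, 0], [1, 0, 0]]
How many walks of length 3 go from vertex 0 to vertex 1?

2

The number of length-3 walks from vertex 0 to vertex 1 is entry (0,1) of A³, where A is the adjacency matrix.
A² = [[2, 0, 0], [0, 1, 1], [0, 1, 1]]
A³ = [[0, 2, 2], [2, 0, 0], [2, 0, 0]]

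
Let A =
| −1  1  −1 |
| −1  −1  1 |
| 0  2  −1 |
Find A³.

[[4, 10, −7], [−4, −2, 1], [6, 8, −5]]

A² = [[0, −4, 3], [2, 2, −1], [−2, −4, 3]]
A³ = [[4, 10, −7], [−4, −2, 1], [6, 8, −5]]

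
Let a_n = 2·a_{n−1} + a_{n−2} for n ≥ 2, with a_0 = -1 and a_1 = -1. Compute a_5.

-41

With companion matrix Q = [[2, 1], [1, 0]], [a_n, a_{n−1}]ᵀ = Q·[a_{n−1}, a_{n−2}]ᵀ, so [a_5, a_4]ᵀ = Q⁴·[a_1, a_0]ᵀ.
Q⁴ = [[29, 12], [12, 5]], giving [a_5, a_4]ᵀ = [[-41], [-17]].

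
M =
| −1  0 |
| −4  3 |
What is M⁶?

[[1, 0], [−728, 729]]

tr M = 2 and det M = −3, so the characteristic polynomial is λ² − (2)λ + (−3) with roots 3 and −1.
Eigenvectors give P = [[0, −1], [−1, −1]] with P⁻¹ = [[1, −1], [−1, 0]], and M = P·diag(3, −1)·P⁻¹.
Then M⁶ = P·diag(729, 1)·P⁻¹ = [[0, −1], [−729, −1]] · [[1, −1], [−1, 0]] = [[1, 0], [−728, 729]].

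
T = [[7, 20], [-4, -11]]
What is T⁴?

tr T = -4 and det T = 3, so the characteristic polynomial is λ² − (-4)λ + (3) with roots -1 and -3.
Eigenvectors give P = [[5, -2], [-2, 1]] with P⁻¹ = [[1, 2], [2, 5]], and T = P·diag(-1, -3)·P⁻¹.
Then T⁴ = P·diag(1, 81)·P⁻¹ = [[5, -162], [-2, 81]] · [[1, 2], [2, 5]] = [[-319, -800], [160, 401]].

[[-319, -800], [160, 401]]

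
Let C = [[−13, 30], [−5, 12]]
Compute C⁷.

tr C = −1 and det C = −6, so the characteristic polynomial is λ² − (−1)λ + (−6) with roots −3 and 2.
Eigenvectors give P = [[3, 2], [1, 1]] with P⁻¹ = [[1, −2], [−1, 3]], and C = P·diag(−3, 2)·P⁻¹.
Then C⁷ = P·diag(−2187, 128)·P⁻¹ = [[−6561, 256], [−2187, 128]] · [[1, −2], [−1, 3]] = [[−6817, 13890], [−2315, 4758]].

[[−6817, 13890], [−2315, 4758]]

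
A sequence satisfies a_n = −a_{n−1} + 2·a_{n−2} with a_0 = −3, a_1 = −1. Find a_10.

−685

With companion matrix T = [[−1, 2], [1, 0]], [a_n, a_{n−1}]ᵀ = T·[a_{n−1}, a_{n−2}]ᵀ, so [a_10, a_9]ᵀ = T⁹·[a_1, a_0]ᵀ.
T⁹ = [[−341, 342], [171, −170]], giving [a_10, a_9]ᵀ = [[−685], [339]].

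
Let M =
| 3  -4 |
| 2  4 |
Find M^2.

[[1, -28], [14, 8]]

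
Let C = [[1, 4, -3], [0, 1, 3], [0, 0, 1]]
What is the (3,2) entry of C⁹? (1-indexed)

0

C = I + N where N = [[0, 4, -3], [0, 0, 3], [0, 0, 0]] is strictly upper-triangular, so N³ = 0.
(I + N)⁹ = I + 9·N + 36·N² = [[1, 36, 405], [0, 1, 27], [0, 0, 1]].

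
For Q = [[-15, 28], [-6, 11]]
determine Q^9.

tr Q = -4 and det Q = 3, so the characteristic polynomial is λ² − (-4)λ + (3) with roots -3 and -1.
Eigenvectors give P = [[7, -2], [3, -1]] with P⁻¹ = [[1, -2], [3, -7]], and Q = P·diag(-3, -1)·P⁻¹.
Then Q^9 = P·diag(-19683, -1)·P⁻¹ = [[-137781, 2], [-59049, 1]] · [[1, -2], [3, -7]] = [[-137775, 275548], [-59046, 118091]].

[[-137775, 275548], [-59046, 118091]]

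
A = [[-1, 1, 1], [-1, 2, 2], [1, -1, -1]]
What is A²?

[[1, 0, 0], [1, 1, 1], [-1, 0, 0]]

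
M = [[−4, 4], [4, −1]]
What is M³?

[[−208, 148], [148, −97]]

M² = [[32, −20], [−20, 17]]
M³ = [[−208, 148], [148, −97]]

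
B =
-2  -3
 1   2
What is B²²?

[[1, 0], [0, 1]]

B² = I (check: tr B = 0 and det B = -1), so B²² = I since 22 is even.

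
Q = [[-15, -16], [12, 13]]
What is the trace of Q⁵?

tr Q = -2 and det Q = -3, so the characteristic polynomial is λ² − (-2)λ + (-3) with roots 1 and -3.
Eigenvectors give P = [[-1, 4], [1, -3]] with P⁻¹ = [[3, 4], [1, 1]], and Q = P·diag(1, -3)·P⁻¹.
Then Q⁵ = P·diag(1, -243)·P⁻¹ = [[-1, -972], [1, 729]] · [[3, 4], [1, 1]] = [[-975, -976], [732, 733]].

-242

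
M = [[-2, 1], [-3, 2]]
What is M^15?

[[-2, 1], [-3, 2]]

M² = I (check: tr M = 0 and det M = -1), so M^15 = M since 15 is odd.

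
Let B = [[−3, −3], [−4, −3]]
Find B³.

B² = [[21, 18], [24, 21]]
B³ = [[−135, −117], [−156, −135]]

[[−135, −117], [−156, −135]]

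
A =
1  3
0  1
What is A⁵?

[[1, 15], [0, 1]]

A = I + N where N = [[0, 3], [0, 0]] is strictly upper-triangular, so N² = 0.
(I + N)⁵ = I + 5·N = [[1, 15], [0, 1]].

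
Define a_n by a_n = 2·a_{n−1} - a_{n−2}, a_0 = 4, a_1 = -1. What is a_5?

-21

With companion matrix M = [[2, -1], [1, 0]], [a_n, a_{n−1}]ᵀ = M·[a_{n−1}, a_{n−2}]ᵀ, so [a_5, a_4]ᵀ = M⁴·[a_1, a_0]ᵀ.
M⁴ = [[5, -4], [4, -3]], giving [a_5, a_4]ᵀ = [[-21], [-16]].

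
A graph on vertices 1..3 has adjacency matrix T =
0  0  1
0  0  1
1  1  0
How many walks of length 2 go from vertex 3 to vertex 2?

0

The number of length-2 walks from vertex 3 to vertex 2 is entry (3,2) of T^2, where T is the adjacency matrix.
T^2 = [[1, 1, 0], [1, 1, 0], [0, 0, 2]]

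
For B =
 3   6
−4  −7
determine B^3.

tr B = −4 and det B = 3, so the characteristic polynomial is λ² − (−4)λ + (3) with roots −1 and −3.
Eigenvectors give P = [[3, −1], [−2, 1]] with P⁻¹ = [[1, 1], [2, 3]], and B = P·diag(−1, −3)·P⁻¹.
Then B^3 = P·diag(−1, −27)·P⁻¹ = [[−3, 27], [2, −27]] · [[1, 1], [2, 3]] = [[51, 78], [−52, −79]].

[[51, 78], [−52, −79]]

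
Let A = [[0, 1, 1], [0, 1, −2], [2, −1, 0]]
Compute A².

[[2, 0, −2], [−4, 3, −2], [0, 1, 4]]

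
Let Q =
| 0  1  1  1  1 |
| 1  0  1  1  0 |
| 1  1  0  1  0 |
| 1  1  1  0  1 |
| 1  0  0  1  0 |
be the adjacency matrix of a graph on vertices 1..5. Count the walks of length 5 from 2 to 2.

76

The number of length-5 walks from vertex 2 to vertex 2 is entry (2,2) of Q^5, where Q is the adjacency matrix.
Q^2 = [[4, 2, 2, 3, 1], [2, 3, 2, 2, 2], [2, 2, 3, 2, 2], [3, 2, 2, 4, 1], [1, 2, 2, 1, 2]]
Q^3 = [[8, 9, 9, 9, 7], [9, 6, 7, 9, 4], [9, 7, 6, 9, 4], [9, 9, 9, 8, 7], [7, 4, 4, 7, 2]]
Q^4 = [[34, 26, 26, 33, 17], [26, 25, 24, 26, 18], [26, 24, 25, 26, 18], [33, 26, 26, 34, 17], [17, 18, 18, 17, 14]]
Q^5 = [[102, 93, 93, 103, 67], [93, 76, 77, 93, 52], [93, 77, 76, 93, 52], [103, 93, 93, 102, 67], [67, 52, 52, 67, 34]]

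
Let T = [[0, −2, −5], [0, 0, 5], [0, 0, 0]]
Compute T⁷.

T is strictly triangular, hence nilpotent: T³ = 0, so T⁷ = 0.

[[0, 0, 0], [0, 0, 0], [0, 0, 0]]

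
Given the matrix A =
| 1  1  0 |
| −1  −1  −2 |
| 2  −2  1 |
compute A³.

[[−4, 4, −2], [−8, −8, −8], [14, −6, 1]]

A² = [[0, 0, −2], [−4, 4, 0], [6, 2, 5]]
A³ = [[−4, 4, −2], [−8, −8, −8], [14, −6, 1]]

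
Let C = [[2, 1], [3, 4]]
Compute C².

[[7, 6], [18, 19]]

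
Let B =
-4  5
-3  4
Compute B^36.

[[1, 0], [0, 1]]

B² = I (check: tr B = 0 and det B = -1), so B^36 = I since 36 is even.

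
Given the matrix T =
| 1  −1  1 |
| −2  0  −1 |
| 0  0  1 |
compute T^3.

[[5, −3, 7], [−6, 2, −7], [0, 0, 1]]

T^2 = [[3, −1, 3], [−2, 2, −3], [0, 0, 1]]
T^3 = [[5, −3, 7], [−6, 2, −7], [0, 0, 1]]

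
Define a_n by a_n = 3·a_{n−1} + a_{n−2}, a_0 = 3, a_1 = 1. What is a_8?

With companion matrix C = [[3, 1], [1, 0]], [a_n, a_{n−1}]ᵀ = C·[a_{n−1}, a_{n−2}]ᵀ, so [a_8, a_7]ᵀ = C^7·[a_1, a_0]ᵀ.
C^7 = [[3927, 1189], [1189, 360]], giving [a_8, a_7]ᵀ = [[7494], [2269]].

7494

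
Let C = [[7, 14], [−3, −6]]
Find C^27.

[[7, 14], [−3, −6]]

C² = C (a projection; rank 1, trace 1), so C^27 = C.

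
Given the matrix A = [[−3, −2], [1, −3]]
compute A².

[[7, 12], [−6, 7]]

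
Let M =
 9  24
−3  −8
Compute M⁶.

[[9, 24], [−3, −8]]

M² = M (a projection; rank 1, trace 1), so M⁶ = M.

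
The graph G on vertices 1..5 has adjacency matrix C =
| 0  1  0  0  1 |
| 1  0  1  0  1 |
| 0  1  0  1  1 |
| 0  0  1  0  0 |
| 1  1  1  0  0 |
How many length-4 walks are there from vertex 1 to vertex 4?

The number of length-4 walks from vertex 1 to vertex 4 is entry (1,4) of C⁴, where C is the adjacency matrix.
C² = [[2, 1, 2, 0, 1], [1, 3, 1, 1, 2], [2, 1, 3, 0, 1], [0, 1, 0, 1, 1], [1, 2, 1, 1, 3]]
C³ = [[2, 5, 2, 2, 5], [5, 4, 6, 1, 5], [2, 6, 2, 3, 6], [2, 1, 3, 0, 1], [5, 5, 6, 1, 4]]
C⁴ = [[10, 9, 12, 2, 9], [9, 16, 10, 6, 15], [12, 10, 15, 2, 10], [2, 6, 2, 3, 6], [9, 15, 10, 6, 16]]

2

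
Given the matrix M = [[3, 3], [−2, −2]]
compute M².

M² = M (a projection; rank 1, trace 1), so M² = M.

[[3, 3], [−2, −2]]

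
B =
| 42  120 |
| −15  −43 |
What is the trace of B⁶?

tr B = −1 and det B = −6, so the characteristic polynomial is λ² − (−1)λ + (−6) with roots −3 and 2.
Eigenvectors give P = [[−8, −3], [3, 1]] with P⁻¹ = [[1, 3], [−3, −8]], and B = P·diag(−3, 2)·P⁻¹.
Then B⁶ = P·diag(729, 64)·P⁻¹ = [[−5832, −192], [2187, 64]] · [[1, 3], [−3, −8]] = [[−5256, −15960], [1995, 6049]].

793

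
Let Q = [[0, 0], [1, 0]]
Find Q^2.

[[0, 0], [0, 0]]

Q is strictly triangular, hence nilpotent: Q^2 = 0, so Q^2 = 0.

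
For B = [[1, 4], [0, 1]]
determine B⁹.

B = I + N where N = [[0, 4], [0, 0]] is strictly upper-triangular, so N² = 0.
(I + N)⁹ = I + 9·N = [[1, 36], [0, 1]].

[[1, 36], [0, 1]]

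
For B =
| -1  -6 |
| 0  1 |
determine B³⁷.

B² = I (check: tr B = 0 and det B = -1), so B³⁷ = B since 37 is odd.

[[-1, -6], [0, 1]]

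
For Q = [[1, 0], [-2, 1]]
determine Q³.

[[1, 0], [-6, 1]]

Q = I + N where N = [[0, 0], [-2, 0]] is strictly lower-triangular, so N² = 0.
(I + N)³ = I + 3·N = [[1, 0], [-6, 1]].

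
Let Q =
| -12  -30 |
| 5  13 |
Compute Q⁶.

tr Q = 1 and det Q = -6, so the characteristic polynomial is λ² − (1)λ + (-6) with roots 3 and -2.
Eigenvectors give P = [[-2, 3], [1, -1]] with P⁻¹ = [[1, 3], [1, 2]], and Q = P·diag(3, -2)·P⁻¹.
Then Q⁶ = P·diag(729, 64)·P⁻¹ = [[-1458, 192], [729, -64]] · [[1, 3], [1, 2]] = [[-1266, -3990], [665, 2059]].

[[-1266, -3990], [665, 2059]]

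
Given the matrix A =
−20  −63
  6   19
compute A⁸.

[[1786, 5355], [−510, −1529]]

tr A = −1 and det A = −2, so the characteristic polynomial is λ² − (−1)λ + (−2) with roots 1 and −2.
Eigenvectors give P = [[−3, 7], [1, −2]] with P⁻¹ = [[2, 7], [1, 3]], and A = P·diag(1, −2)·P⁻¹.
Then A⁸ = P·diag(1, 256)·P⁻¹ = [[−3, 1792], [1, −512]] · [[2, 7], [1, 3]] = [[1786, 5355], [−510, −1529]].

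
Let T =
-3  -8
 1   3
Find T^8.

T² = I (check: tr T = 0 and det T = -1), so T^8 = I since 8 is even.

[[1, 0], [0, 1]]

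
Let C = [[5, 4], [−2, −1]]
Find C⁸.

tr C = 4 and det C = 3, so the characteristic polynomial is λ² − (4)λ + (3) with roots 1 and 3.
Eigenvectors give P = [[−1, −2], [1, 1]] with P⁻¹ = [[1, 2], [−1, −1]], and C = P·diag(1, 3)·P⁻¹.
Then C⁸ = P·diag(1, 6561)·P⁻¹ = [[−1, −13122], [1, 6561]] · [[1, 2], [−1, −1]] = [[13121, 13120], [−6560, −6559]].

[[13121, 13120], [−6560, −6559]]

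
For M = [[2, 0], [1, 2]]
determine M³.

[[8, 0], [12, 8]]

M² = [[4, 0], [4, 4]]
M³ = [[8, 0], [12, 8]]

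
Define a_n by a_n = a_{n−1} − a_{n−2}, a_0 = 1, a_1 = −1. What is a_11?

With companion matrix C = [[1, −1], [1, 0]], [a_n, a_{n−1}]ᵀ = C·[a_{n−1}, a_{n−2}]ᵀ, so [a_11, a_10]ᵀ = C^10·[a_1, a_0]ᵀ.
C^10 = [[−1, 1], [−1, 0]], giving [a_11, a_10]ᵀ = [[2], [1]].

2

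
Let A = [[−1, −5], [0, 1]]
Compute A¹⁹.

[[−1, −5], [0, 1]]

A² = I (check: tr A = 0 and det A = −1), so A¹⁹ = A since 19 is odd.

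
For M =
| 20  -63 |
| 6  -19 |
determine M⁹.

tr M = 1 and det M = -2, so the characteristic polynomial is λ² − (1)λ + (-2) with roots -1 and 2.
Eigenvectors give P = [[3, 7], [1, 2]] with P⁻¹ = [[-2, 7], [1, -3]], and M = P·diag(-1, 2)·P⁻¹.
Then M⁹ = P·diag(-1, 512)·P⁻¹ = [[-3, 3584], [-1, 1024]] · [[-2, 7], [1, -3]] = [[3590, -10773], [1026, -3079]].

[[3590, -10773], [1026, -3079]]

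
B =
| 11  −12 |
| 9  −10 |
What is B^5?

[[131, −132], [99, −100]]

tr B = 1 and det B = −2, so the characteristic polynomial is λ² − (1)λ + (−2) with roots 2 and −1.
Eigenvectors give P = [[4, 1], [3, 1]] with P⁻¹ = [[1, −1], [−3, 4]], and B = P·diag(2, −1)·P⁻¹.
Then B^5 = P·diag(32, −1)·P⁻¹ = [[128, −1], [96, −1]] · [[1, −1], [−3, 4]] = [[131, −132], [99, −100]].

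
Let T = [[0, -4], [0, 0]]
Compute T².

T is strictly triangular, hence nilpotent: T² = 0, so T² = 0.

[[0, 0], [0, 0]]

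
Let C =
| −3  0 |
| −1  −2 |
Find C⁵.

[[−243, 0], [−211, −32]]

tr C = −5 and det C = 6, so the characteristic polynomial is λ² − (−5)λ + (6) with roots −2 and −3.
Eigenvectors give P = [[0, 1], [−1, 1]] with P⁻¹ = [[1, −1], [1, 0]], and C = P·diag(−2, −3)·P⁻¹.
Then C⁵ = P·diag(−32, −243)·P⁻¹ = [[0, −243], [32, −243]] · [[1, −1], [1, 0]] = [[−243, 0], [−211, −32]].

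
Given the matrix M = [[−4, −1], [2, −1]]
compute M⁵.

[[−454, −211], [422, 179]]

tr M = −5 and det M = 6, so the characteristic polynomial is λ² − (−5)λ + (6) with roots −3 and −2.
Eigenvectors give P = [[−1, −1], [1, 2]] with P⁻¹ = [[−2, −1], [1, 1]], and M = P·diag(−3, −2)·P⁻¹.
Then M⁵ = P·diag(−243, −32)·P⁻¹ = [[243, 32], [−243, −64]] · [[−2, −1], [1, 1]] = [[−454, −211], [422, 179]].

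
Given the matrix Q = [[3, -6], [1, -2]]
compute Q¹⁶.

[[3, -6], [1, -2]]

Q² = Q (a projection; rank 1, trace 1), so Q¹⁶ = Q.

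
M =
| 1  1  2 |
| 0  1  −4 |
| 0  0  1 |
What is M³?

[[1, 3, −6], [0, 1, −12], [0, 0, 1]]

M = I + N where N = [[0, 1, 2], [0, 0, −4], [0, 0, 0]] is strictly upper-triangular, so N³ = 0.
(I + N)³ = I + 3·N + 3·N² = [[1, 3, −6], [0, 1, −12], [0, 0, 1]].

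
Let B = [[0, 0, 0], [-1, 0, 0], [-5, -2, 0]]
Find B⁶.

[[0, 0, 0], [0, 0, 0], [0, 0, 0]]

B is strictly triangular, hence nilpotent: B³ = 0, so B⁶ = 0.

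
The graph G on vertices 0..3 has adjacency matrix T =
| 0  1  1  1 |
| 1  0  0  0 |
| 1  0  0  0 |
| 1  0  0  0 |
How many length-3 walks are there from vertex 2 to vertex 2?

The number of length-3 walks from vertex 2 to vertex 2 is entry (2,2) of T^3, where T is the adjacency matrix.
T^2 = [[3, 0, 0, 0], [0, 1, 1, 1], [0, 1, 1, 1], [0, 1, 1, 1]]
T^3 = [[0, 3, 3, 3], [3, 0, 0, 0], [3, 0, 0, 0], [3, 0, 0, 0]]

0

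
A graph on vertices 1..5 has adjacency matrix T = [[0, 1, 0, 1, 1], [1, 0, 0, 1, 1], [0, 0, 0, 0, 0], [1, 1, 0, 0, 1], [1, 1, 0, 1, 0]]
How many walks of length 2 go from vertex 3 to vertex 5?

The number of length-2 walks from vertex 3 to vertex 5 is entry (3,5) of T², where T is the adjacency matrix.
T² = [[3, 2, 0, 2, 2], [2, 3, 0, 2, 2], [0, 0, 0, 0, 0], [2, 2, 0, 3, 2], [2, 2, 0, 2, 3]]

0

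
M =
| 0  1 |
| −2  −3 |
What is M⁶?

tr M = −3 and det M = 2, so the characteristic polynomial is λ² − (−3)λ + (2) with roots −2 and −1.
Eigenvectors give P = [[1, 1], [−2, −1]] with P⁻¹ = [[−1, −1], [2, 1]], and M = P·diag(−2, −1)·P⁻¹.
Then M⁶ = P·diag(64, 1)·P⁻¹ = [[64, 1], [−128, −1]] · [[−1, −1], [2, 1]] = [[−62, −63], [126, 127]].

[[−62, −63], [126, 127]]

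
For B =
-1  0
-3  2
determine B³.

[[-1, 0], [-9, 8]]

tr B = 1 and det B = -2, so the characteristic polynomial is λ² − (1)λ + (-2) with roots 2 and -1.
Eigenvectors give P = [[0, -1], [1, -1]] with P⁻¹ = [[-1, 1], [-1, 0]], and B = P·diag(2, -1)·P⁻¹.
Then B³ = P·diag(8, -1)·P⁻¹ = [[0, 1], [8, 1]] · [[-1, 1], [-1, 0]] = [[-1, 0], [-9, 8]].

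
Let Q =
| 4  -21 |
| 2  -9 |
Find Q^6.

tr Q = -5 and det Q = 6, so the characteristic polynomial is λ² − (-5)λ + (6) with roots -2 and -3.
Eigenvectors give P = [[7, 3], [2, 1]] with P⁻¹ = [[1, -3], [-2, 7]], and Q = P·diag(-2, -3)·P⁻¹.
Then Q^6 = P·diag(64, 729)·P⁻¹ = [[448, 2187], [128, 729]] · [[1, -3], [-2, 7]] = [[-3926, 13965], [-1330, 4719]].

[[-3926, 13965], [-1330, 4719]]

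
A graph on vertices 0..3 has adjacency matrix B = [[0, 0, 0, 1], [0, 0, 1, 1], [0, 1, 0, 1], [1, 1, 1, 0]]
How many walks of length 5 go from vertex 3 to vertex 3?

14

The number of length-5 walks from vertex 3 to vertex 3 is entry (3,3) of B⁵, where B is the adjacency matrix.
B² = [[1, 1, 1, 0], [1, 2, 1, 1], [1, 1, 2, 1], [0, 1, 1, 3]]
B³ = [[0, 1, 1, 3], [1, 2, 3, 4], [1, 3, 2, 4], [3, 4, 4, 2]]
B⁴ = [[3, 4, 4, 2], [4, 7, 6, 6], [4, 6, 7, 6], [2, 6, 6, 11]]
B⁵ = [[2, 6, 6, 11], [6, 12, 13, 17], [6, 13, 12, 17], [11, 17, 17, 14]]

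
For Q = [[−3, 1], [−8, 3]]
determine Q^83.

[[−3, 1], [−8, 3]]

Q² = I (check: tr Q = 0 and det Q = −1), so Q^83 = Q since 83 is odd.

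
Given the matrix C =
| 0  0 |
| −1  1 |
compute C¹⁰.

C² = C (a projection; rank 1, trace 1), so C¹⁰ = C.

[[0, 0], [−1, 1]]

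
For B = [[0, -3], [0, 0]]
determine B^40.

[[0, 0], [0, 0]]

B is strictly triangular, hence nilpotent: B^2 = 0, so B^40 = 0.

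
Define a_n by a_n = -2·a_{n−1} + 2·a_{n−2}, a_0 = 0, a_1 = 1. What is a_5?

44

With companion matrix A = [[-2, 2], [1, 0]], [a_n, a_{n−1}]ᵀ = A·[a_{n−1}, a_{n−2}]ᵀ, so [a_5, a_4]ᵀ = A⁴·[a_1, a_0]ᵀ.
A⁴ = [[44, -32], [-16, 12]], giving [a_5, a_4]ᵀ = [[44], [-16]].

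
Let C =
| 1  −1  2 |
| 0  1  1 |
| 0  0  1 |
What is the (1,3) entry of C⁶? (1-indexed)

−3

C = I + N where N = [[0, −1, 2], [0, 0, 1], [0, 0, 0]] is strictly upper-triangular, so N³ = 0.
(I + N)⁶ = I + 6·N + 15·N² = [[1, −6, −3], [0, 1, 6], [0, 0, 1]].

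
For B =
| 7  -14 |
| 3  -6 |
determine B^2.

B² = B (a projection; rank 1, trace 1), so B^2 = B.

[[7, -14], [3, -6]]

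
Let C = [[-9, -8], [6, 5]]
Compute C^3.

[[-105, -104], [78, 77]]

tr C = -4 and det C = 3, so the characteristic polynomial is λ² − (-4)λ + (3) with roots -1 and -3.
Eigenvectors give P = [[-1, 4], [1, -3]] with P⁻¹ = [[3, 4], [1, 1]], and C = P·diag(-1, -3)·P⁻¹.
Then C^3 = P·diag(-1, -27)·P⁻¹ = [[1, -108], [-1, 81]] · [[3, 4], [1, 1]] = [[-105, -104], [78, 77]].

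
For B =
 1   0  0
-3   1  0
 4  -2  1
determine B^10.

[[1, 0, 0], [-30, 1, 0], [310, -20, 1]]

B = I + N where N = [[0, 0, 0], [-3, 0, 0], [4, -2, 0]] is strictly lower-triangular, so N^3 = 0.
(I + N)^10 = I + 10·N + 45·N^2 = [[1, 0, 0], [-30, 1, 0], [310, -20, 1]].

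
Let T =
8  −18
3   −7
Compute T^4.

[[46, −90], [15, −29]]

tr T = 1 and det T = −2, so the characteristic polynomial is λ² − (1)λ + (−2) with roots 2 and −1.
Eigenvectors give P = [[3, −2], [1, −1]] with P⁻¹ = [[1, −2], [1, −3]], and T = P·diag(2, −1)·P⁻¹.
Then T^4 = P·diag(16, 1)·P⁻¹ = [[48, −2], [16, −1]] · [[1, −2], [1, −3]] = [[46, −90], [15, −29]].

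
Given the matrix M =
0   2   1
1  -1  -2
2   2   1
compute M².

[[4, 0, -3], [-5, -1, 1], [4, 4, -1]]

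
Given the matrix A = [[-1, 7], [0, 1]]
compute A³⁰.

A² = I (check: tr A = 0 and det A = -1), so A³⁰ = I since 30 is even.

[[1, 0], [0, 1]]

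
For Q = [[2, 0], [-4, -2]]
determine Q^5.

tr Q = 0 and det Q = -4, so the characteristic polynomial is λ² − (0)λ + (-4) with roots -2 and 2.
Eigenvectors give P = [[0, -1], [1, 1]] with P⁻¹ = [[1, 1], [-1, 0]], and Q = P·diag(-2, 2)·P⁻¹.
Then Q^5 = P·diag(-32, 32)·P⁻¹ = [[0, -32], [-32, 32]] · [[1, 1], [-1, 0]] = [[32, 0], [-64, -32]].

[[32, 0], [-64, -32]]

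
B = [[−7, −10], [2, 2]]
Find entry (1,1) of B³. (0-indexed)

tr B = −5 and det B = 6, so the characteristic polynomial is λ² − (−5)λ + (6) with roots −3 and −2.
Eigenvectors give P = [[5, 2], [−2, −1]] with P⁻¹ = [[1, 2], [−2, −5]], and B = P·diag(−3, −2)·P⁻¹.
Then B³ = P·diag(−27, −8)·P⁻¹ = [[−135, −16], [54, 8]] · [[1, 2], [−2, −5]] = [[−103, −190], [38, 68]].

68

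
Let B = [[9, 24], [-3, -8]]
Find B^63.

[[9, 24], [-3, -8]]

B² = B (a projection; rank 1, trace 1), so B^63 = B.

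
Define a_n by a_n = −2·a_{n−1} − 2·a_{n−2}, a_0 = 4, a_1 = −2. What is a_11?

192

With companion matrix T = [[−2, −2], [1, 0]], [a_n, a_{n−1}]ᵀ = T·[a_{n−1}, a_{n−2}]ᵀ, so [a_11, a_10]ᵀ = T¹⁰·[a_1, a_0]ᵀ.
T¹⁰ = [[32, 64], [−32, −32]], giving [a_11, a_10]ᵀ = [[192], [−64]].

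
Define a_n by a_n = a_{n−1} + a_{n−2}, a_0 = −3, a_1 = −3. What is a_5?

−24

With companion matrix T = [[1, 1], [1, 0]], [a_n, a_{n−1}]ᵀ = T·[a_{n−1}, a_{n−2}]ᵀ, so [a_5, a_4]ᵀ = T⁴·[a_1, a_0]ᵀ.
T⁴ = [[5, 3], [3, 2]], giving [a_5, a_4]ᵀ = [[−24], [−15]].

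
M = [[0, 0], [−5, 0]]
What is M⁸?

M is strictly triangular, hence nilpotent: M² = 0, so M⁸ = 0.

[[0, 0], [0, 0]]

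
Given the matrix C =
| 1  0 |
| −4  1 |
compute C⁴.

[[1, 0], [−16, 1]]

C = I + N where N = [[0, 0], [−4, 0]] is strictly lower-triangular, so N² = 0.
(I + N)⁴ = I + 4·N = [[1, 0], [−16, 1]].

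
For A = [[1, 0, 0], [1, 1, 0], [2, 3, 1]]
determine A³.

[[1, 0, 0], [3, 1, 0], [15, 9, 1]]

A = I + N where N = [[0, 0, 0], [1, 0, 0], [2, 3, 0]] is strictly lower-triangular, so N³ = 0.
(I + N)³ = I + 3·N + 3·N² = [[1, 0, 0], [3, 1, 0], [15, 9, 1]].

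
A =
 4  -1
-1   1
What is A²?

[[17, -5], [-5, 2]]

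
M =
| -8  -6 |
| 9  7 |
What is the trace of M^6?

65

tr M = -1 and det M = -2, so the characteristic polynomial is λ² − (-1)λ + (-2) with roots 1 and -2.
Eigenvectors give P = [[-2, -1], [3, 1]] with P⁻¹ = [[1, 1], [-3, -2]], and M = P·diag(1, -2)·P⁻¹.
Then M^6 = P·diag(1, 64)·P⁻¹ = [[-2, -64], [3, 64]] · [[1, 1], [-3, -2]] = [[190, 126], [-189, -125]].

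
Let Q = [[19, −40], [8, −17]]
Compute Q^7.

[[10939, −21880], [4376, −8753]]

tr Q = 2 and det Q = −3, so the characteristic polynomial is λ² − (2)λ + (−3) with roots 3 and −1.
Eigenvectors give P = [[−5, −2], [−2, −1]] with P⁻¹ = [[−1, 2], [2, −5]], and Q = P·diag(3, −1)·P⁻¹.
Then Q^7 = P·diag(2187, −1)·P⁻¹ = [[−10935, 2], [−4374, 1]] · [[−1, 2], [2, −5]] = [[10939, −21880], [4376, −8753]].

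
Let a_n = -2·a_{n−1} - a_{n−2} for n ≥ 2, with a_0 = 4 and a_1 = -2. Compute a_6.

With companion matrix A = [[-2, -1], [1, 0]], [a_n, a_{n−1}]ᵀ = A·[a_{n−1}, a_{n−2}]ᵀ, so [a_6, a_5]ᵀ = A⁵·[a_1, a_0]ᵀ.
A⁵ = [[-6, -5], [5, 4]], giving [a_6, a_5]ᵀ = [[-8], [6]].

-8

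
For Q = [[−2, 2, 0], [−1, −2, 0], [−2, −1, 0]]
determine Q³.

[[4, 20, 0], [−10, 4, 0], [−8, 14, 0]]

Q² = [[2, −8, 0], [4, 2, 0], [5, −2, 0]]
Q³ = [[4, 20, 0], [−10, 4, 0], [−8, 14, 0]]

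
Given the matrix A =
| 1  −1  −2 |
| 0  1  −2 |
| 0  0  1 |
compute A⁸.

[[1, −8, 40], [0, 1, −16], [0, 0, 1]]

A = I + N where N = [[0, −1, −2], [0, 0, −2], [0, 0, 0]] is strictly upper-triangular, so N³ = 0.
(I + N)⁸ = I + 8·N + 28·N² = [[1, −8, 40], [0, 1, −16], [0, 0, 1]].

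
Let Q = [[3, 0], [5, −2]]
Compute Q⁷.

[[2187, 0], [2315, −128]]

tr Q = 1 and det Q = −6, so the characteristic polynomial is λ² − (1)λ + (−6) with roots 3 and −2.
Eigenvectors give P = [[−1, 0], [−1, 1]] with P⁻¹ = [[−1, 0], [−1, 1]], and Q = P·diag(3, −2)·P⁻¹.
Then Q⁷ = P·diag(2187, −128)·P⁻¹ = [[−2187, 0], [−2187, −128]] · [[−1, 0], [−1, 1]] = [[2187, 0], [2315, −128]].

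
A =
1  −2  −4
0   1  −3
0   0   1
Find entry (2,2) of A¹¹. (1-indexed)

A = I + N where N = [[0, −2, −4], [0, 0, −3], [0, 0, 0]] is strictly upper-triangular, so N³ = 0.
(I + N)¹¹ = I + 11·N + 55·N² = [[1, −22, 286], [0, 1, −33], [0, 0, 1]].

1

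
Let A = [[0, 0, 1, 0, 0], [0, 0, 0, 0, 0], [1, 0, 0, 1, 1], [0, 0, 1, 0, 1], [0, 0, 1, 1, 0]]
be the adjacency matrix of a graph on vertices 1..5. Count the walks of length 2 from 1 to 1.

The number of length-2 walks from vertex 1 to vertex 1 is entry (1,1) of A², where A is the adjacency matrix.
A² = [[1, 0, 0, 1, 1], [0, 0, 0, 0, 0], [0, 0, 3, 1, 1], [1, 0, 1, 2, 1], [1, 0, 1, 1, 2]]

1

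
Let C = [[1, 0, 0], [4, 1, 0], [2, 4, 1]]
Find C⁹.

[[1, 0, 0], [36, 1, 0], [594, 36, 1]]

C = I + N where N = [[0, 0, 0], [4, 0, 0], [2, 4, 0]] is strictly lower-triangular, so N³ = 0.
(I + N)⁹ = I + 9·N + 36·N² = [[1, 0, 0], [36, 1, 0], [594, 36, 1]].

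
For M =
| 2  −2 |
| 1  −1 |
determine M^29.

M² = M (a projection; rank 1, trace 1), so M^29 = M.

[[2, −2], [1, −1]]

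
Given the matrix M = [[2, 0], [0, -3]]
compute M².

[[4, 0], [0, 9]]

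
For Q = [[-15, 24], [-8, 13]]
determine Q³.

tr Q = -2 and det Q = -3, so the characteristic polynomial is λ² − (-2)λ + (-3) with roots -3 and 1.
Eigenvectors give P = [[-2, -3], [-1, -2]] with P⁻¹ = [[-2, 3], [1, -2]], and Q = P·diag(-3, 1)·P⁻¹.
Then Q³ = P·diag(-27, 1)·P⁻¹ = [[54, -3], [27, -2]] · [[-2, 3], [1, -2]] = [[-111, 168], [-56, 85]].

[[-111, 168], [-56, 85]]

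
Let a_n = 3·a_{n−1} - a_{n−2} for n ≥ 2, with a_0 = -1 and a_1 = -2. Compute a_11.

With companion matrix C = [[3, -1], [1, 0]], [a_n, a_{n−1}]ᵀ = C·[a_{n−1}, a_{n−2}]ᵀ, so [a_11, a_10]ᵀ = C¹⁰·[a_1, a_0]ᵀ.
C¹⁰ = [[17711, -6765], [6765, -2584]], giving [a_11, a_10]ᵀ = [[-28657], [-10946]].

-28657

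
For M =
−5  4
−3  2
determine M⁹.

[[−2045, 2044], [−1533, 1532]]

tr M = −3 and det M = 2, so the characteristic polynomial is λ² − (−3)λ + (2) with roots −2 and −1.
Eigenvectors give P = [[−4, 1], [−3, 1]] with P⁻¹ = [[−1, 1], [−3, 4]], and M = P·diag(−2, −1)·P⁻¹.
Then M⁹ = P·diag(−512, −1)·P⁻¹ = [[2048, −1], [1536, −1]] · [[−1, 1], [−3, 4]] = [[−2045, 2044], [−1533, 1532]].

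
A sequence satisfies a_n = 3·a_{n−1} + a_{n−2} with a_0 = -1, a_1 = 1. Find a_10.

With companion matrix Q = [[3, 1], [1, 0]], [a_n, a_{n−1}]ᵀ = Q·[a_{n−1}, a_{n−2}]ᵀ, so [a_10, a_9]ᵀ = Q⁹·[a_1, a_0]ᵀ.
Q⁹ = [[42837, 12970], [12970, 3927]], giving [a_10, a_9]ᵀ = [[29867], [9043]].

29867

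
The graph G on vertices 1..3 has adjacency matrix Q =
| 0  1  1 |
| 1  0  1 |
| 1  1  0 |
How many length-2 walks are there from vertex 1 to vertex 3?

The number of length-2 walks from vertex 1 to vertex 3 is entry (1,3) of Q^2, where Q is the adjacency matrix.
Q^2 = [[2, 1, 1], [1, 2, 1], [1, 1, 2]]

1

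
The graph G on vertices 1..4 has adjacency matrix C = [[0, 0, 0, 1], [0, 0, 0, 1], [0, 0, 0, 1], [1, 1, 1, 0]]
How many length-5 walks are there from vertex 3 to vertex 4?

9

The number of length-5 walks from vertex 3 to vertex 4 is entry (3,4) of C⁵, where C is the adjacency matrix.
C² = [[1, 1, 1, 0], [1, 1, 1, 0], [1, 1, 1, 0], [0, 0, 0, 3]]
C³ = [[0, 0, 0, 3], [0, 0, 0, 3], [0, 0, 0, 3], [3, 3, 3, 0]]
C⁴ = [[3, 3, 3, 0], [3, 3, 3, 0], [3, 3, 3, 0], [0, 0, 0, 9]]
C⁵ = [[0, 0, 0, 9], [0, 0, 0, 9], [0, 0, 0, 9], [9, 9, 9, 0]]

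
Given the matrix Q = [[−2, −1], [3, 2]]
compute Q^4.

[[1, 0], [0, 1]]

Q² = I (check: tr Q = 0 and det Q = −1), so Q^4 = I since 4 is even.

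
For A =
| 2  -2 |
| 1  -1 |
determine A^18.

A² = A (a projection; rank 1, trace 1), so A^18 = A.

[[2, -2], [1, -1]]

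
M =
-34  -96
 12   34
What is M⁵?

tr M = 0 and det M = -4, so the characteristic polynomial is λ² − (0)λ + (-4) with roots 2 and -2.
Eigenvectors give P = [[-8, -3], [3, 1]] with P⁻¹ = [[1, 3], [-3, -8]], and M = P·diag(2, -2)·P⁻¹.
Then M⁵ = P·diag(32, -32)·P⁻¹ = [[-256, 96], [96, -32]] · [[1, 3], [-3, -8]] = [[-544, -1536], [192, 544]].

[[-544, -1536], [192, 544]]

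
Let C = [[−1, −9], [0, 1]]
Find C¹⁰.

C² = I (check: tr C = 0 and det C = −1), so C¹⁰ = I since 10 is even.

[[1, 0], [0, 1]]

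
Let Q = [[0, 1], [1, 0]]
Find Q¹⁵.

Q² = I (check: tr Q = 0 and det Q = −1), so Q¹⁵ = Q since 15 is odd.

[[0, 1], [1, 0]]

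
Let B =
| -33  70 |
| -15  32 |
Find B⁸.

[[44391, -88270], [18915, -37574]]

tr B = -1 and det B = -6, so the characteristic polynomial is λ² − (-1)λ + (-6) with roots -3 and 2.
Eigenvectors give P = [[7, -2], [3, -1]] with P⁻¹ = [[1, -2], [3, -7]], and B = P·diag(-3, 2)·P⁻¹.
Then B⁸ = P·diag(6561, 256)·P⁻¹ = [[45927, -512], [19683, -256]] · [[1, -2], [3, -7]] = [[44391, -88270], [18915, -37574]].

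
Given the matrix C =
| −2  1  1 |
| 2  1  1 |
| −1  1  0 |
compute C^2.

[[5, 0, −1], [−3, 4, 3], [4, 0, 0]]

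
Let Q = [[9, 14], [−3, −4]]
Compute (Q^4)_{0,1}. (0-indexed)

tr Q = 5 and det Q = 6, so the characteristic polynomial is λ² − (5)λ + (6) with roots 2 and 3.
Eigenvectors give P = [[−2, 7], [1, −3]] with P⁻¹ = [[3, 7], [1, 2]], and Q = P·diag(2, 3)·P⁻¹.
Then Q^4 = P·diag(16, 81)·P⁻¹ = [[−32, 567], [16, −243]] · [[3, 7], [1, 2]] = [[471, 910], [−195, −374]].

910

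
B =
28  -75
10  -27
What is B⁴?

tr B = 1 and det B = -6, so the characteristic polynomial is λ² − (1)λ + (-6) with roots -2 and 3.
Eigenvectors give P = [[5, 3], [2, 1]] with P⁻¹ = [[-1, 3], [2, -5]], and B = P·diag(-2, 3)·P⁻¹.
Then B⁴ = P·diag(16, 81)·P⁻¹ = [[80, 243], [32, 81]] · [[-1, 3], [2, -5]] = [[406, -975], [130, -309]].

[[406, -975], [130, -309]]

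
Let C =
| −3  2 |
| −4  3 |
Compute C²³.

C² = I (check: tr C = 0 and det C = −1), so C²³ = C since 23 is odd.

[[−3, 2], [−4, 3]]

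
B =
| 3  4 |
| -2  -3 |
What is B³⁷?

B² = I (check: tr B = 0 and det B = -1), so B³⁷ = B since 37 is odd.

[[3, 4], [-2, -3]]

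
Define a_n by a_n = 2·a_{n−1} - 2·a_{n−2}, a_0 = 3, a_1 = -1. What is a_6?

With companion matrix A = [[2, -2], [1, 0]], [a_n, a_{n−1}]ᵀ = A·[a_{n−1}, a_{n−2}]ᵀ, so [a_6, a_5]ᵀ = A⁵·[a_1, a_0]ᵀ.
A⁵ = [[-8, 8], [-4, 0]], giving [a_6, a_5]ᵀ = [[32], [4]].

32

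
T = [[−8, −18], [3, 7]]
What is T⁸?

[[766, 1530], [−255, −509]]

tr T = −1 and det T = −2, so the characteristic polynomial is λ² − (−1)λ + (−2) with roots −2 and 1.
Eigenvectors give P = [[−3, 2], [1, −1]] with P⁻¹ = [[−1, −2], [−1, −3]], and T = P·diag(−2, 1)·P⁻¹.
Then T⁸ = P·diag(256, 1)·P⁻¹ = [[−768, 2], [256, −1]] · [[−1, −2], [−1, −3]] = [[766, 1530], [−255, −509]].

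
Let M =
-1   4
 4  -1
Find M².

[[17, -8], [-8, 17]]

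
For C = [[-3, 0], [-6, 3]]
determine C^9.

tr C = 0 and det C = -9, so the characteristic polynomial is λ² − (0)λ + (-9) with roots -3 and 3.
Eigenvectors give P = [[-1, 0], [-1, -1]] with P⁻¹ = [[-1, 0], [1, -1]], and C = P·diag(-3, 3)·P⁻¹.
Then C^9 = P·diag(-19683, 19683)·P⁻¹ = [[19683, 0], [19683, -19683]] · [[-1, 0], [1, -1]] = [[-19683, 0], [-39366, 19683]].

[[-19683, 0], [-39366, 19683]]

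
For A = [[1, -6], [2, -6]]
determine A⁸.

[[-18659, 37830], [-12610, 25476]]

tr A = -5 and det A = 6, so the characteristic polynomial is λ² − (-5)λ + (6) with roots -3 and -2.
Eigenvectors give P = [[-3, 2], [-2, 1]] with P⁻¹ = [[1, -2], [2, -3]], and A = P·diag(-3, -2)·P⁻¹.
Then A⁸ = P·diag(6561, 256)·P⁻¹ = [[-19683, 512], [-13122, 256]] · [[1, -2], [2, -3]] = [[-18659, 37830], [-12610, 25476]].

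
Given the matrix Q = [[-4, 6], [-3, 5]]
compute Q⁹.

tr Q = 1 and det Q = -2, so the characteristic polynomial is λ² − (1)λ + (-2) with roots 2 and -1.
Eigenvectors give P = [[1, 2], [1, 1]] with P⁻¹ = [[-1, 2], [1, -1]], and Q = P·diag(2, -1)·P⁻¹.
Then Q⁹ = P·diag(512, -1)·P⁻¹ = [[512, -2], [512, -1]] · [[-1, 2], [1, -1]] = [[-514, 1026], [-513, 1025]].

[[-514, 1026], [-513, 1025]]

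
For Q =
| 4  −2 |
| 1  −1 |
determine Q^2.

[[14, −6], [3, −1]]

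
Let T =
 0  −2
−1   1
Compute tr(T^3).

T^2 = [[2, −2], [−1, 3]]
T^3 = [[2, −6], [−3, 5]]

7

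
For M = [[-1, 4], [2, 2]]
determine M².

[[9, 4], [2, 12]]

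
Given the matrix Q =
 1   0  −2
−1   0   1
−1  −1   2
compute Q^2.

[[3, 2, −6], [−2, −1, 4], [−2, −2, 5]]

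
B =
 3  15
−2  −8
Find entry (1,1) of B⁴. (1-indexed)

−309

tr B = −5 and det B = 6, so the characteristic polynomial is λ² − (−5)λ + (6) with roots −2 and −3.
Eigenvectors give P = [[−3, −5], [1, 2]] with P⁻¹ = [[−2, −5], [1, 3]], and B = P·diag(−2, −3)·P⁻¹.
Then B⁴ = P·diag(16, 81)·P⁻¹ = [[−48, −405], [16, 162]] · [[−2, −5], [1, 3]] = [[−309, −975], [130, 406]].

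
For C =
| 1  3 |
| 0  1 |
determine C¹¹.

C = I + N where N = [[0, 3], [0, 0]] is strictly upper-triangular, so N² = 0.
(I + N)¹¹ = I + 11·N = [[1, 33], [0, 1]].

[[1, 33], [0, 1]]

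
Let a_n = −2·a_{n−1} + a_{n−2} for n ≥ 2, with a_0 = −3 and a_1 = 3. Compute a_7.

717

With companion matrix A = [[−2, 1], [1, 0]], [a_n, a_{n−1}]ᵀ = A·[a_{n−1}, a_{n−2}]ᵀ, so [a_7, a_6]ᵀ = A⁶·[a_1, a_0]ᵀ.
A⁶ = [[169, −70], [−70, 29]], giving [a_7, a_6]ᵀ = [[717], [−297]].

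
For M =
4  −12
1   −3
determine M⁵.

[[4, −12], [1, −3]]

M² = M (a projection; rank 1, trace 1), so M⁵ = M.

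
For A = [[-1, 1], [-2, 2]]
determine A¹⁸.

A² = A (a projection; rank 1, trace 1), so A¹⁸ = A.

[[-1, 1], [-2, 2]]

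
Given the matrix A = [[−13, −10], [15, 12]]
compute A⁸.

[[19171, 12610], [−18915, −12354]]

tr A = −1 and det A = −6, so the characteristic polynomial is λ² − (−1)λ + (−6) with roots −3 and 2.
Eigenvectors give P = [[−1, 2], [1, −3]] with P⁻¹ = [[−3, −2], [−1, −1]], and A = P·diag(−3, 2)·P⁻¹.
Then A⁸ = P·diag(6561, 256)·P⁻¹ = [[−6561, 512], [6561, −768]] · [[−3, −2], [−1, −1]] = [[19171, 12610], [−18915, −12354]].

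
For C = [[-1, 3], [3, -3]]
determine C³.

[[-46, 66], [66, -90]]

C² = [[10, -12], [-12, 18]]
C³ = [[-46, 66], [66, -90]]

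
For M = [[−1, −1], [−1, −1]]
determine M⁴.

M² = [[2, 2], [2, 2]]
M³ = [[−4, −4], [−4, −4]]
M⁴ = [[8, 8], [8, 8]]

[[8, 8], [8, 8]]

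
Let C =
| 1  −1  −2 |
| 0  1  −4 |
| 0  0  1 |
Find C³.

[[1, −3, 6], [0, 1, −12], [0, 0, 1]]

C = I + N where N = [[0, −1, −2], [0, 0, −4], [0, 0, 0]] is strictly upper-triangular, so N³ = 0.
(I + N)³ = I + 3·N + 3·N² = [[1, −3, 6], [0, 1, −12], [0, 0, 1]].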